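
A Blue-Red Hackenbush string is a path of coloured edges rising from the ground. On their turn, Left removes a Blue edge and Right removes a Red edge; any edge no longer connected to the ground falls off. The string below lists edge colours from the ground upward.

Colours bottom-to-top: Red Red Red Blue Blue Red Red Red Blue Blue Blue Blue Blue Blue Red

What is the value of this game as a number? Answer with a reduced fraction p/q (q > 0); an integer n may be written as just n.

-9987/4096

edge 1 of 15 (Red): { — | 0 } gives -1
edge 2 of 15 (Red): { — | -1; 0 } gives -2
edge 3 of 15 (Red): { — | -2; -1; 0 } gives -3
edge 4 of 15 (Blue): { -3 | -2; -1; 0 } gives -5/2
edge 5 of 15 (Blue): { -3; -5/2 | -2; -1; 0 } gives -9/4
edge 6 of 15 (Red): { -3; -5/2 | -9/4; -2; -1; 0 } gives -19/8
edge 7 of 15 (Red): { -3; -5/2 | -19/8; -9/4; -2; -1; 0 } gives -39/16
edge 8 of 15 (Red): { -3; -5/2 | -39/16; -19/8; -9/4; -2; -1; 0 } gives -79/32
edge 9 of 15 (Blue): { -3; -5/2; -79/32 | -39/16; -19/8; -9/4; -2; -1; 0 } gives -157/64
edge 10 of 15 (Blue): { -3; -5/2; -79/32; -157/64 | -39/16; -19/8; -9/4; -2; -1; 0 } gives -313/128
edge 11 of 15 (Blue): { -3; -5/2; -79/32; -157/64; -313/128 | -39/16; -19/8; -9/4; -2; -1; 0 } gives -625/256
edge 12 of 15 (Blue): { -3; -5/2; -79/32; -157/64; -313/128; -625/256 | -39/16; -19/8; -9/4; -2; -1; 0 } gives -1249/512
edge 13 of 15 (Blue): { -3; -5/2; -79/32; -157/64; -313/128; -625/256; -1249/512 | -39/16; -19/8; -9/4; -2; -1; 0 } gives -2497/1024
edge 14 of 15 (Blue): { -3; -5/2; -79/32; -157/64; -313/128; -625/256; -1249/512; -2497/1024 | -39/16; -19/8; -9/4; -2; -1; 0 } gives -4993/2048
edge 15 of 15 (Red): { -3; -5/2; -79/32; -157/64; -313/128; -625/256; -1249/512; -2497/1024 | -4993/2048; -39/16; -19/8; -9/4; -2; -1; 0 } gives -9987/4096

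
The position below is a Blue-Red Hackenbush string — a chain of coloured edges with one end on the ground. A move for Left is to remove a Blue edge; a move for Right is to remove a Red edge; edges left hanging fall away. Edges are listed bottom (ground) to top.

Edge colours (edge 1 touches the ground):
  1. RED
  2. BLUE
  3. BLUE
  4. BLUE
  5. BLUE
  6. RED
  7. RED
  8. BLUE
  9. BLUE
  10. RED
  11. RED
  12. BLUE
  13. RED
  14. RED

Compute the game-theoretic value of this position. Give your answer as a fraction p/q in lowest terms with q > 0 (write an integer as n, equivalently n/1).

-823/8192

step 1: add RED to get R; options L={  } R={ 0 } so -1
step 2: add BLUE to get RB; options L={ -1 } R={ 0 } so -1/2
step 3: add BLUE to get RBB; options L={ -1,-1/2 } R={ 0 } so -1/4
step 4: add BLUE to get RBBB; options L={ -1,-1/2,-1/4 } R={ 0 } so -1/8
step 5: add BLUE to get RBBBB; options L={ -1,-1/2,-1/4,-1/8 } R={ 0 } so -1/16
step 6: add RED to get RBBBBR; options L={ -1,-1/2,-1/4,-1/8 } R={ -1/16,0 } so -3/32
step 7: add RED to get RBBBBRR; options L={ -1,-1/2,-1/4,-1/8 } R={ -3/32,-1/16,0 } so -7/64
step 8: add BLUE to get RBBBBRRB; options L={ -1,-1/2,-1/4,-1/8,-7/64 } R={ -3/32,-1/16,0 } so -13/128
step 9: add BLUE to get RBBBBRRBB; options L={ -1,-1/2,-1/4,-1/8,-7/64,-13/128 } R={ -3/32,-1/16,0 } so -25/256
step 10: add RED to get RBBBBRRBBR; options L={ -1,-1/2,-1/4,-1/8,-7/64,-13/128 } R={ -25/256,-3/32,-1/16,0 } so -51/512
step 11: add RED to get RBBBBRRBBRR; options L={ -1,-1/2,-1/4,-1/8,-7/64,-13/128 } R={ -51/512,-25/256,-3/32,-1/16,0 } so -103/1024
step 12: add BLUE to get RBBBBRRBBRRB; options L={ -1,-1/2,-1/4,-1/8,-7/64,-13/128,-103/1024 } R={ -51/512,-25/256,-3/32,-1/16,0 } so -205/2048
step 13: add RED to get RBBBBRRBBRRBR; options L={ -1,-1/2,-1/4,-1/8,-7/64,-13/128,-103/1024 } R={ -205/2048,-51/512,-25/256,-3/32,-1/16,0 } so -411/4096
step 14: add RED to get RBBBBRRBBRRBRR; options L={ -1,-1/2,-1/4,-1/8,-7/64,-13/128,-103/1024 } R={ -411/4096,-205/2048,-51/512,-25/256,-3/32,-1/16,0 } so -823/8192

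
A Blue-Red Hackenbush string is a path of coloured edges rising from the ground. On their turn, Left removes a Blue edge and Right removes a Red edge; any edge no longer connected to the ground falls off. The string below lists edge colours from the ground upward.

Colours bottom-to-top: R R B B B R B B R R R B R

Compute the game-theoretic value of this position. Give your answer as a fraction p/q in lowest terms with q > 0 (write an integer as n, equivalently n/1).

-2363/2048

edge 1 of 13 (R): { ∅ | 0 } -> -1
edge 2 of 13 (R): { ∅ | -1,0 } -> -2
edge 3 of 13 (B): { -2 | -1,0 } -> -3/2
edge 4 of 13 (B): { -2,-3/2 | -1,0 } -> -5/4
edge 5 of 13 (B): { -2,-3/2,-5/4 | -1,0 } -> -9/8
edge 6 of 13 (R): { -2,-3/2,-5/4 | -9/8,-1,0 } -> -19/16
edge 7 of 13 (B): { -2,-3/2,-5/4,-19/16 | -9/8,-1,0 } -> -37/32
edge 8 of 13 (B): { -2,-3/2,-5/4,-19/16,-37/32 | -9/8,-1,0 } -> -73/64
edge 9 of 13 (R): { -2,-3/2,-5/4,-19/16,-37/32 | -73/64,-9/8,-1,0 } -> -147/128
edge 10 of 13 (R): { -2,-3/2,-5/4,-19/16,-37/32 | -147/128,-73/64,-9/8,-1,0 } -> -295/256
edge 11 of 13 (R): { -2,-3/2,-5/4,-19/16,-37/32 | -295/256,-147/128,-73/64,-9/8,-1,0 } -> -591/512
edge 12 of 13 (B): { -2,-3/2,-5/4,-19/16,-37/32,-591/512 | -295/256,-147/128,-73/64,-9/8,-1,0 } -> -1181/1024
edge 13 of 13 (R): { -2,-3/2,-5/4,-19/16,-37/32,-591/512 | -1181/1024,-295/256,-147/128,-73/64,-9/8,-1,0 } -> -2363/2048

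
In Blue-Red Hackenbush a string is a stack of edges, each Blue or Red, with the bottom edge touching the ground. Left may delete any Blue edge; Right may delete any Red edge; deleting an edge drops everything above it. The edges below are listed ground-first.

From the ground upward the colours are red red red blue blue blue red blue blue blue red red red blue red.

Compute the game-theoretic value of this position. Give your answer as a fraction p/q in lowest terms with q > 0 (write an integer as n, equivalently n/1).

-8763/4096

g_1 [r]  L=[—]  R=[0]  -> -1
g_2 [rr]  L=[—]  R=[-1,0]  -> -2
g_3 [rrr]  L=[—]  R=[-2,-1,0]  -> -3
g_4 [rrrb]  L=[-3]  R=[-2,-1,0]  -> -5/2
g_5 [rrrbb]  L=[-3,-5/2]  R=[-2,-1,0]  -> -9/4
g_6 [rrrbbb]  L=[-3,-5/2,-9/4]  R=[-2,-1,0]  -> -17/8
g_7 [rrrbbbr]  L=[-3,-5/2,-9/4]  R=[-17/8,-2,-1,0]  -> -35/16
g_8 [rrrbbbrb]  L=[-3,-5/2,-9/4,-35/16]  R=[-17/8,-2,-1,0]  -> -69/32
g_9 [rrrbbbrbb]  L=[-3,-5/2,-9/4,-35/16,-69/32]  R=[-17/8,-2,-1,0]  -> -137/64
g_10 [rrrbbbrbbb]  L=[-3,-5/2,-9/4,-35/16,-69/32,-137/64]  R=[-17/8,-2,-1,0]  -> -273/128
g_11 [rrrbbbrbbbr]  L=[-3,-5/2,-9/4,-35/16,-69/32,-137/64]  R=[-273/128,-17/8,-2,-1,0]  -> -547/256
g_12 [rrrbbbrbbbrr]  L=[-3,-5/2,-9/4,-35/16,-69/32,-137/64]  R=[-547/256,-273/128,-17/8,-2,-1,0]  -> -1095/512
g_13 [rrrbbbrbbbrrr]  L=[-3,-5/2,-9/4,-35/16,-69/32,-137/64]  R=[-1095/512,-547/256,-273/128,-17/8,-2,-1,0]  -> -2191/1024
g_14 [rrrbbbrbbbrrrb]  L=[-3,-5/2,-9/4,-35/16,-69/32,-137/64,-2191/1024]  R=[-1095/512,-547/256,-273/128,-17/8,-2,-1,0]  -> -4381/2048
g_15 [rrrbbbrbbbrrrbr]  L=[-3,-5/2,-9/4,-35/16,-69/32,-137/64,-2191/1024]  R=[-4381/2048,-1095/512,-547/256,-273/128,-17/8,-2,-1,0]  -> -8763/4096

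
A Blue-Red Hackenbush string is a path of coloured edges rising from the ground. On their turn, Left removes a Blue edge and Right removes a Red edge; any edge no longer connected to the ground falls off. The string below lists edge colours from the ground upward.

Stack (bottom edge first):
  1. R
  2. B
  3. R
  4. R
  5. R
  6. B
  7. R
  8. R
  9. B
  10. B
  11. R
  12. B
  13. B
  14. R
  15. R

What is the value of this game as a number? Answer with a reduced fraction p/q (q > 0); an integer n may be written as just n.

-15143/16384

Recurse on prefixes of the 15-edge string R B R R R B R R B B R B B R R:
v(R) = { (no moves) | 0 } gives -1
v(RB) = { -1 | 0 } gives -1/2
v(RBR) = { -1 | -1/2 0 } gives -3/4
v(RBRR) = { -1 | -3/4 -1/2 0 } gives -7/8
v(RBRRR) = { -1 | -7/8 -3/4 -1/2 0 } gives -15/16
v(RBRRRB) = { -1 -15/16 | -7/8 -3/4 -1/2 0 } gives -29/32
v(RBRRRBR) = { -1 -15/16 | -29/32 -7/8 -3/4 -1/2 0 } gives -59/64
v(RBRRRBRR) = { -1 -15/16 | -59/64 -29/32 -7/8 -3/4 -1/2 0 } gives -119/128
v(RBRRRBRRB) = { -1 -15/16 -119/128 | -59/64 -29/32 -7/8 -3/4 -1/2 0 } gives -237/256
v(RBRRRBRRBB) = { -1 -15/16 -119/128 -237/256 | -59/64 -29/32 -7/8 -3/4 -1/2 0 } gives -473/512
v(RBRRRBRRBBR) = { -1 -15/16 -119/128 -237/256 | -473/512 -59/64 -29/32 -7/8 -3/4 -1/2 0 } gives -947/1024
v(RBRRRBRRBBRB) = { -1 -15/16 -119/128 -237/256 -947/1024 | -473/512 -59/64 -29/32 -7/8 -3/4 -1/2 0 } gives -1893/2048
v(RBRRRBRRBBRBB) = { -1 -15/16 -119/128 -237/256 -947/1024 -1893/2048 | -473/512 -59/64 -29/32 -7/8 -3/4 -1/2 0 } gives -3785/4096
v(RBRRRBRRBBRBBR) = { -1 -15/16 -119/128 -237/256 -947/1024 -1893/2048 | -3785/4096 -473/512 -59/64 -29/32 -7/8 -3/4 -1/2 0 } gives -7571/8192
v(RBRRRBRRBBRBBRR) = { -1 -15/16 -119/128 -237/256 -947/1024 -1893/2048 | -7571/8192 -3785/4096 -473/512 -59/64 -29/32 -7/8 -3/4 -1/2 0 } gives -15143/16384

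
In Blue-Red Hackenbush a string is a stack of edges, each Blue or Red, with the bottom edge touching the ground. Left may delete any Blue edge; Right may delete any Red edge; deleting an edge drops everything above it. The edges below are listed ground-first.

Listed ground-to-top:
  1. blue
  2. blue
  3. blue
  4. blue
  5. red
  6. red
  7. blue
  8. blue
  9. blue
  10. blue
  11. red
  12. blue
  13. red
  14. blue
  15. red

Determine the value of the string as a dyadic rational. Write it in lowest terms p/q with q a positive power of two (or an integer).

7125/2048

Recurse on prefixes of the 15-edge string blue blue blue blue red red blue blue blue blue red blue red blue red:
1 of 15 · b · max L 0 · min R +∞ so 1
2 of 15 · bb · max L 1 · min R +∞ so 2
3 of 15 · bbb · max L 2 · min R +∞ so 3
4 of 15 · bbbb · max L 3 · min R +∞ so 4
5 of 15 · bbbbr · max L 3 · min R 4 so 7/2
6 of 15 · bbbbrr · max L 3 · min R 7/2 so 13/4
7 of 15 · bbbbrrb · max L 13/4 · min R 7/2 so 27/8
8 of 15 · bbbbrrbb · max L 27/8 · min R 7/2 so 55/16
9 of 15 · bbbbrrbbb · max L 55/16 · min R 7/2 so 111/32
10 of 15 · bbbbrrbbbb · max L 111/32 · min R 7/2 so 223/64
11 of 15 · bbbbrrbbbbr · max L 111/32 · min R 223/64 so 445/128
12 of 15 · bbbbrrbbbbrb · max L 445/128 · min R 223/64 so 891/256
13 of 15 · bbbbrrbbbbrbr · max L 445/128 · min R 891/256 so 1781/512
14 of 15 · bbbbrrbbbbrbrb · max L 1781/512 · min R 891/256 so 3563/1024
15 of 15 · bbbbrrbbbbrbrbr · max L 1781/512 · min R 3563/1024 so 7125/2048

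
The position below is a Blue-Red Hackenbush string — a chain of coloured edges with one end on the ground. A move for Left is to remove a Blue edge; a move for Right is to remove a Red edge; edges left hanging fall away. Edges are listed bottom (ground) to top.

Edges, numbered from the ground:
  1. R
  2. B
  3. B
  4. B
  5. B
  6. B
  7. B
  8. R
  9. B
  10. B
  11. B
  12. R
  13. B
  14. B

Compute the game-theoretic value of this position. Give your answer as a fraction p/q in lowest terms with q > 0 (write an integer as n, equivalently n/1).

val(R) = {  | 0 } = -1
val(RB) = { -1 | 0 } = -1/2
val(RBB) = { -1, -1/2 | 0 } = -1/4
val(RBBB) = { -1, -1/2, -1/4 | 0 } = -1/8
val(RBBBB) = { -1, -1/2, -1/4, -1/8 | 0 } = -1/16
val(RBBBBB) = { -1, -1/2, -1/4, -1/8, -1/16 | 0 } = -1/32
val(RBBBBBB) = { -1, -1/2, -1/4, -1/8, -1/16, -1/32 | 0 } = -1/64
val(RBBBBBBR) = { -1, -1/2, -1/4, -1/8, -1/16, -1/32 | -1/64, 0 } = -3/128
val(RBBBBBBRB) = { -1, -1/2, -1/4, -1/8, -1/16, -1/32, -3/128 | -1/64, 0 } = -5/256
val(RBBBBBBRBB) = { -1, -1/2, -1/4, -1/8, -1/16, -1/32, -3/128, -5/256 | -1/64, 0 } = -9/512
val(RBBBBBBRBBB) = { -1, -1/2, -1/4, -1/8, -1/16, -1/32, -3/128, -5/256, -9/512 | -1/64, 0 } = -17/1024
val(RBBBBBBRBBBR) = { -1, -1/2, -1/4, -1/8, -1/16, -1/32, -3/128, -5/256, -9/512 | -17/1024, -1/64, 0 } = -35/2048
val(RBBBBBBRBBBRB) = { -1, -1/2, -1/4, -1/8, -1/16, -1/32, -3/128, -5/256, -9/512, -35/2048 | -17/1024, -1/64, 0 } = -69/4096
val(RBBBBBBRBBBRBB) = { -1, -1/2, -1/4, -1/8, -1/16, -1/32, -3/128, -5/256, -9/512, -35/2048, -69/4096 | -17/1024, -1/64, 0 } = -137/8192

-137/8192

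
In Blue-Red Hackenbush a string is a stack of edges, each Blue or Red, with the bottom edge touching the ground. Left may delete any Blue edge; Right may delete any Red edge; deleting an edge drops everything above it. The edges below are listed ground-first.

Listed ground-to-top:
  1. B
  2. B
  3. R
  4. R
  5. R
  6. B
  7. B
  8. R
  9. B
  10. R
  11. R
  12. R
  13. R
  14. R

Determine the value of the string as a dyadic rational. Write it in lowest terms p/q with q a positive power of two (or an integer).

4929/4096

B: Left { 0 }, Right { none } = simplest 1
BB: Left { 0,1 }, Right { none } = simplest 2
BBR: Left { 0,1 }, Right { 2 } = simplest 3/2
BBRR: Left { 0,1 }, Right { 3/2,2 } = simplest 5/4
BBRRR: Left { 0,1 }, Right { 5/4,3/2,2 } = simplest 9/8
BBRRRB: Left { 0,1,9/8 }, Right { 5/4,3/2,2 } = simplest 19/16
BBRRRBB: Left { 0,1,9/8,19/16 }, Right { 5/4,3/2,2 } = simplest 39/32
BBRRRBBR: Left { 0,1,9/8,19/16 }, Right { 39/32,5/4,3/2,2 } = simplest 77/64
BBRRRBBRB: Left { 0,1,9/8,19/16,77/64 }, Right { 39/32,5/4,3/2,2 } = simplest 155/128
BBRRRBBRBR: Left { 0,1,9/8,19/16,77/64 }, Right { 155/128,39/32,5/4,3/2,2 } = simplest 309/256
BBRRRBBRBRR: Left { 0,1,9/8,19/16,77/64 }, Right { 309/256,155/128,39/32,5/4,3/2,2 } = simplest 617/512
BBRRRBBRBRRR: Left { 0,1,9/8,19/16,77/64 }, Right { 617/512,309/256,155/128,39/32,5/4,3/2,2 } = simplest 1233/1024
BBRRRBBRBRRRR: Left { 0,1,9/8,19/16,77/64 }, Right { 1233/1024,617/512,309/256,155/128,39/32,5/4,3/2,2 } = simplest 2465/2048
BBRRRBBRBRRRRR: Left { 0,1,9/8,19/16,77/64 }, Right { 2465/2048,1233/1024,617/512,309/256,155/128,39/32,5/4,3/2,2 } = simplest 4929/4096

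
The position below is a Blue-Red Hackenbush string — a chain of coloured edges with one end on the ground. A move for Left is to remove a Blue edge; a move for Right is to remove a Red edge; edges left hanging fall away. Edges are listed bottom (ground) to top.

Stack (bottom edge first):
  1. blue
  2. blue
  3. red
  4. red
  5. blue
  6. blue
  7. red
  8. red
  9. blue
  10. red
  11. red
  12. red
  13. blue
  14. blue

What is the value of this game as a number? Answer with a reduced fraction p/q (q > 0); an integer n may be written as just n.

5703/4096

step 1: add blue to get b; options L={ 0 } R={ — } so 1
step 2: add blue to get bb; options L={ 0; 1 } R={ — } so 2
step 3: add red to get bbr; options L={ 0; 1 } R={ 2 } so 3/2
step 4: add red to get bbrr; options L={ 0; 1 } R={ 3/2; 2 } so 5/4
step 5: add blue to get bbrrb; options L={ 0; 1; 5/4 } R={ 3/2; 2 } so 11/8
step 6: add blue to get bbrrbb; options L={ 0; 1; 5/4; 11/8 } R={ 3/2; 2 } so 23/16
step 7: add red to get bbrrbbr; options L={ 0; 1; 5/4; 11/8 } R={ 23/16; 3/2; 2 } so 45/32
step 8: add red to get bbrrbbrr; options L={ 0; 1; 5/4; 11/8 } R={ 45/32; 23/16; 3/2; 2 } so 89/64
step 9: add blue to get bbrrbbrrb; options L={ 0; 1; 5/4; 11/8; 89/64 } R={ 45/32; 23/16; 3/2; 2 } so 179/128
step 10: add red to get bbrrbbrrbr; options L={ 0; 1; 5/4; 11/8; 89/64 } R={ 179/128; 45/32; 23/16; 3/2; 2 } so 357/256
step 11: add red to get bbrrbbrrbrr; options L={ 0; 1; 5/4; 11/8; 89/64 } R={ 357/256; 179/128; 45/32; 23/16; 3/2; 2 } so 713/512
step 12: add red to get bbrrbbrrbrrr; options L={ 0; 1; 5/4; 11/8; 89/64 } R={ 713/512; 357/256; 179/128; 45/32; 23/16; 3/2; 2 } so 1425/1024
step 13: add blue to get bbrrbbrrbrrrb; options L={ 0; 1; 5/4; 11/8; 89/64; 1425/1024 } R={ 713/512; 357/256; 179/128; 45/32; 23/16; 3/2; 2 } so 2851/2048
step 14: add blue to get bbrrbbrrbrrrbb; options L={ 0; 1; 5/4; 11/8; 89/64; 1425/1024; 2851/2048 } R={ 713/512; 357/256; 179/128; 45/32; 23/16; 3/2; 2 } so 5703/4096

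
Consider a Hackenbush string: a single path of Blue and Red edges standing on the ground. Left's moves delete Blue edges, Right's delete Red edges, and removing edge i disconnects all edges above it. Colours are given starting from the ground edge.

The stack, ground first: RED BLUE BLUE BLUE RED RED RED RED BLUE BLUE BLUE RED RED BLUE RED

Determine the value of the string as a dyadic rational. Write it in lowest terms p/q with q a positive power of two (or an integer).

-3867/16384

step 1: add RED to get R; options L={ · } R={ 0 } — -1
step 2: add BLUE to get RB; options L={ -1 } R={ 0 } — -1/2
step 3: add BLUE to get RBB; options L={ -1, -1/2 } R={ 0 } — -1/4
step 4: add BLUE to get RBBB; options L={ -1, -1/2, -1/4 } R={ 0 } — -1/8
step 5: add RED to get RBBBR; options L={ -1, -1/2, -1/4 } R={ -1/8, 0 } — -3/16
step 6: add RED to get RBBBRR; options L={ -1, -1/2, -1/4 } R={ -3/16, -1/8, 0 } — -7/32
step 7: add RED to get RBBBRRR; options L={ -1, -1/2, -1/4 } R={ -7/32, -3/16, -1/8, 0 } — -15/64
step 8: add RED to get RBBBRRRR; options L={ -1, -1/2, -1/4 } R={ -15/64, -7/32, -3/16, -1/8, 0 } — -31/128
step 9: add BLUE to get RBBBRRRRB; options L={ -1, -1/2, -1/4, -31/128 } R={ -15/64, -7/32, -3/16, -1/8, 0 } — -61/256
step 10: add BLUE to get RBBBRRRRBB; options L={ -1, -1/2, -1/4, -31/128, -61/256 } R={ -15/64, -7/32, -3/16, -1/8, 0 } — -121/512
step 11: add BLUE to get RBBBRRRRBBB; options L={ -1, -1/2, -1/4, -31/128, -61/256, -121/512 } R={ -15/64, -7/32, -3/16, -1/8, 0 } — -241/1024
step 12: add RED to get RBBBRRRRBBBR; options L={ -1, -1/2, -1/4, -31/128, -61/256, -121/512 } R={ -241/1024, -15/64, -7/32, -3/16, -1/8, 0 } — -483/2048
step 13: add RED to get RBBBRRRRBBBRR; options L={ -1, -1/2, -1/4, -31/128, -61/256, -121/512 } R={ -483/2048, -241/1024, -15/64, -7/32, -3/16, -1/8, 0 } — -967/4096
step 14: add BLUE to get RBBBRRRRBBBRRB; options L={ -1, -1/2, -1/4, -31/128, -61/256, -121/512, -967/4096 } R={ -483/2048, -241/1024, -15/64, -7/32, -3/16, -1/8, 0 } — -1933/8192
step 15: add RED to get RBBBRRRRBBBRRBR; options L={ -1, -1/2, -1/4, -31/128, -61/256, -121/512, -967/4096 } R={ -1933/8192, -483/2048, -241/1024, -15/64, -7/32, -3/16, -1/8, 0 } — -3867/16384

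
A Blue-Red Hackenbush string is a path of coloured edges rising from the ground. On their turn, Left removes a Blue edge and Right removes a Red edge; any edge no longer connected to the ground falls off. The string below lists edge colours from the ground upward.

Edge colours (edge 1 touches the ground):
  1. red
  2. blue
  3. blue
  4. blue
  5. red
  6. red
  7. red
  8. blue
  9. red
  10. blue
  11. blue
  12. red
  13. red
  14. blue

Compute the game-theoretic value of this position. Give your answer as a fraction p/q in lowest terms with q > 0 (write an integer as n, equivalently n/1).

r: Left { none }, Right { 0 } -> simplest -1
rb: Left { -1 }, Right { 0 } -> simplest -1/2
rbb: Left { -1 -1/2 }, Right { 0 } -> simplest -1/4
rbbb: Left { -1 -1/2 -1/4 }, Right { 0 } -> simplest -1/8
rbbbr: Left { -1 -1/2 -1/4 }, Right { -1/8 0 } -> simplest -3/16
rbbbrr: Left { -1 -1/2 -1/4 }, Right { -3/16 -1/8 0 } -> simplest -7/32
rbbbrrr: Left { -1 -1/2 -1/4 }, Right { -7/32 -3/16 -1/8 0 } -> simplest -15/64
rbbbrrrb: Left { -1 -1/2 -1/4 -15/64 }, Right { -7/32 -3/16 -1/8 0 } -> simplest -29/128
rbbbrrrbr: Left { -1 -1/2 -1/4 -15/64 }, Right { -29/128 -7/32 -3/16 -1/8 0 } -> simplest -59/256
rbbbrrrbrb: Left { -1 -1/2 -1/4 -15/64 -59/256 }, Right { -29/128 -7/32 -3/16 -1/8 0 } -> simplest -117/512
rbbbrrrbrbb: Left { -1 -1/2 -1/4 -15/64 -59/256 -117/512 }, Right { -29/128 -7/32 -3/16 -1/8 0 } -> simplest -233/1024
rbbbrrrbrbbr: Left { -1 -1/2 -1/4 -15/64 -59/256 -117/512 }, Right { -233/1024 -29/128 -7/32 -3/16 -1/8 0 } -> simplest -467/2048
rbbbrrrbrbbrr: Left { -1 -1/2 -1/4 -15/64 -59/256 -117/512 }, Right { -467/2048 -233/1024 -29/128 -7/32 -3/16 -1/8 0 } -> simplest -935/4096
rbbbrrrbrbbrrb: Left { -1 -1/2 -1/4 -15/64 -59/256 -117/512 -935/4096 }, Right { -467/2048 -233/1024 -29/128 -7/32 -3/16 -1/8 0 } -> simplest -1869/8192

-1869/8192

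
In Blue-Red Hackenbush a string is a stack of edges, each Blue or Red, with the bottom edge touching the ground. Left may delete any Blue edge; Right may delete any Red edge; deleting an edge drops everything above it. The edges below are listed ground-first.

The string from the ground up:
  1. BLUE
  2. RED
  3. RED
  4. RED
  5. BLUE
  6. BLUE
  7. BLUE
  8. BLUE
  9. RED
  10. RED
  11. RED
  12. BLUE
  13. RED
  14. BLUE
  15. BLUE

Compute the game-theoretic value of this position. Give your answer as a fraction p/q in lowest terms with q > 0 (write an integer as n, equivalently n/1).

3863/16384

Recurse on prefixes of the 15-edge string BLUE RED RED RED BLUE BLUE BLUE BLUE RED RED RED BLUE RED BLUE BLUE:
1 of 15 · B · max L 0 · min R +∞ — 1
2 of 15 · BR · max L 0 · min R 1 — 1/2
3 of 15 · BRR · max L 0 · min R 1/2 — 1/4
4 of 15 · BRRR · max L 0 · min R 1/4 — 1/8
5 of 15 · BRRRB · max L 1/8 · min R 1/4 — 3/16
6 of 15 · BRRRBB · max L 3/16 · min R 1/4 — 7/32
7 of 15 · BRRRBBB · max L 7/32 · min R 1/4 — 15/64
8 of 15 · BRRRBBBB · max L 15/64 · min R 1/4 — 31/128
9 of 15 · BRRRBBBBR · max L 15/64 · min R 31/128 — 61/256
10 of 15 · BRRRBBBBRR · max L 15/64 · min R 61/256 — 121/512
11 of 15 · BRRRBBBBRRR · max L 15/64 · min R 121/512 — 241/1024
12 of 15 · BRRRBBBBRRRB · max L 241/1024 · min R 121/512 — 483/2048
13 of 15 · BRRRBBBBRRRBR · max L 241/1024 · min R 483/2048 — 965/4096
14 of 15 · BRRRBBBBRRRBRB · max L 965/4096 · min R 483/2048 — 1931/8192
15 of 15 · BRRRBBBBRRRBRBB · max L 1931/8192 · min R 483/2048 — 3863/16384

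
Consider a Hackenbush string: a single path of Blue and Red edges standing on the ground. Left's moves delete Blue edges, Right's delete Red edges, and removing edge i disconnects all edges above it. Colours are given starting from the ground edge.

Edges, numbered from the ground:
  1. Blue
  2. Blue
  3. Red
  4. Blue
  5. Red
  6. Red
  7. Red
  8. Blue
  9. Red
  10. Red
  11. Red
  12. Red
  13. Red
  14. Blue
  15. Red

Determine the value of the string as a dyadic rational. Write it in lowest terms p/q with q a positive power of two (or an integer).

12549/8192

Build v(s[:k]) for k = 1..15, string s = Blue Blue Red Blue Red Red Red Blue Red Red Red Red Red Blue Red.
B: Left { 0 }, Right { · } -> simplest 1
BB: Left { 0; 1 }, Right { · } -> simplest 2
BBR: Left { 0; 1 }, Right { 2 } -> simplest 3/2
BBRB: Left { 0; 1; 3/2 }, Right { 2 } -> simplest 7/4
BBRBR: Left { 0; 1; 3/2 }, Right { 7/4; 2 } -> simplest 13/8
BBRBRR: Left { 0; 1; 3/2 }, Right { 13/8; 7/4; 2 } -> simplest 25/16
BBRBRRR: Left { 0; 1; 3/2 }, Right { 25/16; 13/8; 7/4; 2 } -> simplest 49/32
BBRBRRRB: Left { 0; 1; 3/2; 49/32 }, Right { 25/16; 13/8; 7/4; 2 } -> simplest 99/64
BBRBRRRBR: Left { 0; 1; 3/2; 49/32 }, Right { 99/64; 25/16; 13/8; 7/4; 2 } -> simplest 197/128
BBRBRRRBRR: Left { 0; 1; 3/2; 49/32 }, Right { 197/128; 99/64; 25/16; 13/8; 7/4; 2 } -> simplest 393/256
BBRBRRRBRRR: Left { 0; 1; 3/2; 49/32 }, Right { 393/256; 197/128; 99/64; 25/16; 13/8; 7/4; 2 } -> simplest 785/512
BBRBRRRBRRRR: Left { 0; 1; 3/2; 49/32 }, Right { 785/512; 393/256; 197/128; 99/64; 25/16; 13/8; 7/4; 2 } -> simplest 1569/1024
BBRBRRRBRRRRR: Left { 0; 1; 3/2; 49/32 }, Right { 1569/1024; 785/512; 393/256; 197/128; 99/64; 25/16; 13/8; 7/4; 2 } -> simplest 3137/2048
BBRBRRRBRRRRRB: Left { 0; 1; 3/2; 49/32; 3137/2048 }, Right { 1569/1024; 785/512; 393/256; 197/128; 99/64; 25/16; 13/8; 7/4; 2 } -> simplest 6275/4096
BBRBRRRBRRRRRBR: Left { 0; 1; 3/2; 49/32; 3137/2048 }, Right { 6275/4096; 1569/1024; 785/512; 393/256; 197/128; 99/64; 25/16; 13/8; 7/4; 2 } -> simplest 12549/8192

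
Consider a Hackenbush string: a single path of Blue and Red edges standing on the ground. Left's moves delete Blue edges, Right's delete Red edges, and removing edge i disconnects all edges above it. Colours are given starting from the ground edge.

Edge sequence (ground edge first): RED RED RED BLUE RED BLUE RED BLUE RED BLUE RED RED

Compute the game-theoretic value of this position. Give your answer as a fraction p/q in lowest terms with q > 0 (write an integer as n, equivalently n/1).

val_1 [R]  L=[∅]  R=[0]  => -1
val_2 [RR]  L=[∅]  R=[-1, 0]  => -2
val_3 [RRR]  L=[∅]  R=[-2, -1, 0]  => -3
val_4 [RRRB]  L=[-3]  R=[-2, -1, 0]  => -5/2
val_5 [RRRBR]  L=[-3]  R=[-5/2, -2, -1, 0]  => -11/4
val_6 [RRRBRB]  L=[-3, -11/4]  R=[-5/2, -2, -1, 0]  => -21/8
val_7 [RRRBRBR]  L=[-3, -11/4]  R=[-21/8, -5/2, -2, -1, 0]  => -43/16
val_8 [RRRBRBRB]  L=[-3, -11/4, -43/16]  R=[-21/8, -5/2, -2, -1, 0]  => -85/32
val_9 [RRRBRBRBR]  L=[-3, -11/4, -43/16]  R=[-85/32, -21/8, -5/2, -2, -1, 0]  => -171/64
val_10 [RRRBRBRBRB]  L=[-3, -11/4, -43/16, -171/64]  R=[-85/32, -21/8, -5/2, -2, -1, 0]  => -341/128
val_11 [RRRBRBRBRBR]  L=[-3, -11/4, -43/16, -171/64]  R=[-341/128, -85/32, -21/8, -5/2, -2, -1, 0]  => -683/256
val_12 [RRRBRBRBRBRR]  L=[-3, -11/4, -43/16, -171/64]  R=[-683/256, -341/128, -85/32, -21/8, -5/2, -2, -1, 0]  => -1367/512

-1367/512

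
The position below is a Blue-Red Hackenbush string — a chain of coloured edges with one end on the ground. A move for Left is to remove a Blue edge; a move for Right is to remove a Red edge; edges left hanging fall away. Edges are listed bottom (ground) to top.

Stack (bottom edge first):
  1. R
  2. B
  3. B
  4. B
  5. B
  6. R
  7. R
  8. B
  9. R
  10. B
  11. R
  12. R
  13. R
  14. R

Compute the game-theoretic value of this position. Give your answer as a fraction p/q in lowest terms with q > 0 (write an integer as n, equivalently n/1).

Recurse on prefixes of the 14-edge string R B B B B R R B R B R R R R:
val(R) = {  | 0 } -> -1
val(RB) = { -1 | 0 } -> -1/2
val(RBB) = { -1 -1/2 | 0 } -> -1/4
val(RBBB) = { -1 -1/2 -1/4 | 0 } -> -1/8
val(RBBBB) = { -1 -1/2 -1/4 -1/8 | 0 } -> -1/16
val(RBBBBR) = { -1 -1/2 -1/4 -1/8 | -1/16 0 } -> -3/32
val(RBBBBRR) = { -1 -1/2 -1/4 -1/8 | -3/32 -1/16 0 } -> -7/64
val(RBBBBRRB) = { -1 -1/2 -1/4 -1/8 -7/64 | -3/32 -1/16 0 } -> -13/128
val(RBBBBRRBR) = { -1 -1/2 -1/4 -1/8 -7/64 | -13/128 -3/32 -1/16 0 } -> -27/256
val(RBBBBRRBRB) = { -1 -1/2 -1/4 -1/8 -7/64 -27/256 | -13/128 -3/32 -1/16 0 } -> -53/512
val(RBBBBRRBRBR) = { -1 -1/2 -1/4 -1/8 -7/64 -27/256 | -53/512 -13/128 -3/32 -1/16 0 } -> -107/1024
val(RBBBBRRBRBRR) = { -1 -1/2 -1/4 -1/8 -7/64 -27/256 | -107/1024 -53/512 -13/128 -3/32 -1/16 0 } -> -215/2048
val(RBBBBRRBRBRRR) = { -1 -1/2 -1/4 -1/8 -7/64 -27/256 | -215/2048 -107/1024 -53/512 -13/128 -3/32 -1/16 0 } -> -431/4096
val(RBBBBRRBRBRRRR) = { -1 -1/2 -1/4 -1/8 -7/64 -27/256 | -431/4096 -215/2048 -107/1024 -53/512 -13/128 -3/32 -1/16 0 } -> -863/8192

-863/8192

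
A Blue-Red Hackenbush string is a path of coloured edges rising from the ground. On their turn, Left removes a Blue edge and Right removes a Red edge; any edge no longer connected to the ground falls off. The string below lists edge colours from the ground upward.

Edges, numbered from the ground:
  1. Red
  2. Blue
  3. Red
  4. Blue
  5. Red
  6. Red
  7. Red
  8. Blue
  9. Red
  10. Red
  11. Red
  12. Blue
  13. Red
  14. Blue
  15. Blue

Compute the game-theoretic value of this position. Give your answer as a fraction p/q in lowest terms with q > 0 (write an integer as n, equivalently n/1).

-12009/16384

R: Left { ∅ }, Right { 0 } ⇒ simplest -1
RB: Left { -1 }, Right { 0 } ⇒ simplest -1/2
RBR: Left { -1 }, Right { -1/2; 0 } ⇒ simplest -3/4
RBRB: Left { -1; -3/4 }, Right { -1/2; 0 } ⇒ simplest -5/8
RBRBR: Left { -1; -3/4 }, Right { -5/8; -1/2; 0 } ⇒ simplest -11/16
RBRBRR: Left { -1; -3/4 }, Right { -11/16; -5/8; -1/2; 0 } ⇒ simplest -23/32
RBRBRRR: Left { -1; -3/4 }, Right { -23/32; -11/16; -5/8; -1/2; 0 } ⇒ simplest -47/64
RBRBRRRB: Left { -1; -3/4; -47/64 }, Right { -23/32; -11/16; -5/8; -1/2; 0 } ⇒ simplest -93/128
RBRBRRRBR: Left { -1; -3/4; -47/64 }, Right { -93/128; -23/32; -11/16; -5/8; -1/2; 0 } ⇒ simplest -187/256
RBRBRRRBRR: Left { -1; -3/4; -47/64 }, Right { -187/256; -93/128; -23/32; -11/16; -5/8; -1/2; 0 } ⇒ simplest -375/512
RBRBRRRBRRR: Left { -1; -3/4; -47/64 }, Right { -375/512; -187/256; -93/128; -23/32; -11/16; -5/8; -1/2; 0 } ⇒ simplest -751/1024
RBRBRRRBRRRB: Left { -1; -3/4; -47/64; -751/1024 }, Right { -375/512; -187/256; -93/128; -23/32; -11/16; -5/8; -1/2; 0 } ⇒ simplest -1501/2048
RBRBRRRBRRRBR: Left { -1; -3/4; -47/64; -751/1024 }, Right { -1501/2048; -375/512; -187/256; -93/128; -23/32; -11/16; -5/8; -1/2; 0 } ⇒ simplest -3003/4096
RBRBRRRBRRRBRB: Left { -1; -3/4; -47/64; -751/1024; -3003/4096 }, Right { -1501/2048; -375/512; -187/256; -93/128; -23/32; -11/16; -5/8; -1/2; 0 } ⇒ simplest -6005/8192
RBRBRRRBRRRBRBB: Left { -1; -3/4; -47/64; -751/1024; -3003/4096; -6005/8192 }, Right { -1501/2048; -375/512; -187/256; -93/128; -23/32; -11/16; -5/8; -1/2; 0 } ⇒ simplest -12009/16384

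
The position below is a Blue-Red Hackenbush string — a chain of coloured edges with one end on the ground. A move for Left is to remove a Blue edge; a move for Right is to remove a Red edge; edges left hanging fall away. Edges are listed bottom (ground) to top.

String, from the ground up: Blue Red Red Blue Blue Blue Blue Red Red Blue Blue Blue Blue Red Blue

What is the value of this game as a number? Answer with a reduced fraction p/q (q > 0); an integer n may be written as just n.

7803/16384

Build val(s[:k]) for k = 1..15, string s = Blue Red Red Blue Blue Blue Blue Red Red Blue Blue Blue Blue Red Blue.
B: Left { 0 }, Right { — } — simplest 1
BR: Left { 0 }, Right { 1 } — simplest 1/2
BRR: Left { 0 }, Right { 1/2, 1 } — simplest 1/4
BRRB: Left { 0, 1/4 }, Right { 1/2, 1 } — simplest 3/8
BRRBB: Left { 0, 1/4, 3/8 }, Right { 1/2, 1 } — simplest 7/16
BRRBBB: Left { 0, 1/4, 3/8, 7/16 }, Right { 1/2, 1 } — simplest 15/32
BRRBBBB: Left { 0, 1/4, 3/8, 7/16, 15/32 }, Right { 1/2, 1 } — simplest 31/64
BRRBBBBR: Left { 0, 1/4, 3/8, 7/16, 15/32 }, Right { 31/64, 1/2, 1 } — simplest 61/128
BRRBBBBRR: Left { 0, 1/4, 3/8, 7/16, 15/32 }, Right { 61/128, 31/64, 1/2, 1 } — simplest 121/256
BRRBBBBRRB: Left { 0, 1/4, 3/8, 7/16, 15/32, 121/256 }, Right { 61/128, 31/64, 1/2, 1 } — simplest 243/512
BRRBBBBRRBB: Left { 0, 1/4, 3/8, 7/16, 15/32, 121/256, 243/512 }, Right { 61/128, 31/64, 1/2, 1 } — simplest 487/1024
BRRBBBBRRBBB: Left { 0, 1/4, 3/8, 7/16, 15/32, 121/256, 243/512, 487/1024 }, Right { 61/128, 31/64, 1/2, 1 } — simplest 975/2048
BRRBBBBRRBBBB: Left { 0, 1/4, 3/8, 7/16, 15/32, 121/256, 243/512, 487/1024, 975/2048 }, Right { 61/128, 31/64, 1/2, 1 } — simplest 1951/4096
BRRBBBBRRBBBBR: Left { 0, 1/4, 3/8, 7/16, 15/32, 121/256, 243/512, 487/1024, 975/2048 }, Right { 1951/4096, 61/128, 31/64, 1/2, 1 } — simplest 3901/8192
BRRBBBBRRBBBBRB: Left { 0, 1/4, 3/8, 7/16, 15/32, 121/256, 243/512, 487/1024, 975/2048, 3901/8192 }, Right { 1951/4096, 61/128, 31/64, 1/2, 1 } — simplest 7803/16384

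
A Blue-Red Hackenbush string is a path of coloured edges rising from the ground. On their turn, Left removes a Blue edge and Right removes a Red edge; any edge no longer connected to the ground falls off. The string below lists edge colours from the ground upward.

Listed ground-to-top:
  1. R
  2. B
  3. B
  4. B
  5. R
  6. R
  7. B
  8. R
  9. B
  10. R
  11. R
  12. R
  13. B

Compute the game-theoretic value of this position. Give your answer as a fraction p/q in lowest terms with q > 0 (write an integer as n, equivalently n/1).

-861/4096

edge 1 of 13 (R): { (no moves) | 0 } => -1
edge 2 of 13 (B): { -1 | 0 } => -1/2
edge 3 of 13 (B): { -1; -1/2 | 0 } => -1/4
edge 4 of 13 (B): { -1; -1/2; -1/4 | 0 } => -1/8
edge 5 of 13 (R): { -1; -1/2; -1/4 | -1/8; 0 } => -3/16
edge 6 of 13 (R): { -1; -1/2; -1/4 | -3/16; -1/8; 0 } => -7/32
edge 7 of 13 (B): { -1; -1/2; -1/4; -7/32 | -3/16; -1/8; 0 } => -13/64
edge 8 of 13 (R): { -1; -1/2; -1/4; -7/32 | -13/64; -3/16; -1/8; 0 } => -27/128
edge 9 of 13 (B): { -1; -1/2; -1/4; -7/32; -27/128 | -13/64; -3/16; -1/8; 0 } => -53/256
edge 10 of 13 (R): { -1; -1/2; -1/4; -7/32; -27/128 | -53/256; -13/64; -3/16; -1/8; 0 } => -107/512
edge 11 of 13 (R): { -1; -1/2; -1/4; -7/32; -27/128 | -107/512; -53/256; -13/64; -3/16; -1/8; 0 } => -215/1024
edge 12 of 13 (R): { -1; -1/2; -1/4; -7/32; -27/128 | -215/1024; -107/512; -53/256; -13/64; -3/16; -1/8; 0 } => -431/2048
edge 13 of 13 (B): { -1; -1/2; -1/4; -7/32; -27/128; -431/2048 | -215/1024; -107/512; -53/256; -13/64; -3/16; -1/8; 0 } => -861/4096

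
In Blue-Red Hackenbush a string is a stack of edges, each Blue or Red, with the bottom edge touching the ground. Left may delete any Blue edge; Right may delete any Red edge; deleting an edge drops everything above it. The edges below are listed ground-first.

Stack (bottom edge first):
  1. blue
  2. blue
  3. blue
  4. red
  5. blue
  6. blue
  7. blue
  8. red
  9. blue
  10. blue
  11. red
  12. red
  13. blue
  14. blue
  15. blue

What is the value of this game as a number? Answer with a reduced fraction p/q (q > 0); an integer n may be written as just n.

1 of 15 · b · max L 0 · min R +∞ so 1
2 of 15 · bb · max L 1 · min R +∞ so 2
3 of 15 · bbb · max L 2 · min R +∞ so 3
4 of 15 · bbbr · max L 2 · min R 3 so 5/2
5 of 15 · bbbrb · max L 5/2 · min R 3 so 11/4
6 of 15 · bbbrbb · max L 11/4 · min R 3 so 23/8
7 of 15 · bbbrbbb · max L 23/8 · min R 3 so 47/16
8 of 15 · bbbrbbbr · max L 23/8 · min R 47/16 so 93/32
9 of 15 · bbbrbbbrb · max L 93/32 · min R 47/16 so 187/64
10 of 15 · bbbrbbbrbb · max L 187/64 · min R 47/16 so 375/128
11 of 15 · bbbrbbbrbbr · max L 187/64 · min R 375/128 so 749/256
12 of 15 · bbbrbbbrbbrr · max L 187/64 · min R 749/256 so 1497/512
13 of 15 · bbbrbbbrbbrrb · max L 1497/512 · min R 749/256 so 2995/1024
14 of 15 · bbbrbbbrbbrrbb · max L 2995/1024 · min R 749/256 so 5991/2048
15 of 15 · bbbrbbbrbbrrbbb · max L 5991/2048 · min R 749/256 so 11983/4096

11983/4096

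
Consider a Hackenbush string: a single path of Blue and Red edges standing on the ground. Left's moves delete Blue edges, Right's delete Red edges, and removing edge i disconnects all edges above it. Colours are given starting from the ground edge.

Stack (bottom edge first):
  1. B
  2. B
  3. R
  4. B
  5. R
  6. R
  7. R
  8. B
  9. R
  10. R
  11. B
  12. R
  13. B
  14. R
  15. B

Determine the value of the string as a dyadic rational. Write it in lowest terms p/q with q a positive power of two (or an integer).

edge 1 of 15 (B): { 0 | · } gives 1
edge 2 of 15 (B): { 0; 1 | · } gives 2
edge 3 of 15 (R): { 0; 1 | 2 } gives 3/2
edge 4 of 15 (B): { 0; 1; 3/2 | 2 } gives 7/4
edge 5 of 15 (R): { 0; 1; 3/2 | 7/4; 2 } gives 13/8
edge 6 of 15 (R): { 0; 1; 3/2 | 13/8; 7/4; 2 } gives 25/16
edge 7 of 15 (R): { 0; 1; 3/2 | 25/16; 13/8; 7/4; 2 } gives 49/32
edge 8 of 15 (B): { 0; 1; 3/2; 49/32 | 25/16; 13/8; 7/4; 2 } gives 99/64
edge 9 of 15 (R): { 0; 1; 3/2; 49/32 | 99/64; 25/16; 13/8; 7/4; 2 } gives 197/128
edge 10 of 15 (R): { 0; 1; 3/2; 49/32 | 197/128; 99/64; 25/16; 13/8; 7/4; 2 } gives 393/256
edge 11 of 15 (B): { 0; 1; 3/2; 49/32; 393/256 | 197/128; 99/64; 25/16; 13/8; 7/4; 2 } gives 787/512
edge 12 of 15 (R): { 0; 1; 3/2; 49/32; 393/256 | 787/512; 197/128; 99/64; 25/16; 13/8; 7/4; 2 } gives 1573/1024
edge 13 of 15 (B): { 0; 1; 3/2; 49/32; 393/256; 1573/1024 | 787/512; 197/128; 99/64; 25/16; 13/8; 7/4; 2 } gives 3147/2048
edge 14 of 15 (R): { 0; 1; 3/2; 49/32; 393/256; 1573/1024 | 3147/2048; 787/512; 197/128; 99/64; 25/16; 13/8; 7/4; 2 } gives 6293/4096
edge 15 of 15 (B): { 0; 1; 3/2; 49/32; 393/256; 1573/1024; 6293/4096 | 3147/2048; 787/512; 197/128; 99/64; 25/16; 13/8; 7/4; 2 } gives 12587/8192

12587/8192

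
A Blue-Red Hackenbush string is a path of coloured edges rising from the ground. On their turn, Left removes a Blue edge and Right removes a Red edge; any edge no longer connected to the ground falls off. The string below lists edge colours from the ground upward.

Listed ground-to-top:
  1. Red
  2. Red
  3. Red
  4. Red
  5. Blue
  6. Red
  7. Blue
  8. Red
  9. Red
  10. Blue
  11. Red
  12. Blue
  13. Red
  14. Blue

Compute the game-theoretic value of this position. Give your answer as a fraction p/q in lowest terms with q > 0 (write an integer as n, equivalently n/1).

-3797/1024

Recurse on prefixes of the 14-edge string Red Red Red Red Blue Red Blue Red Red Blue Red Blue Red Blue:
step 1: add Red to get R; options L={ (no moves) } R={ 0 } = -1
step 2: add Red to get RR; options L={ (no moves) } R={ -1; 0 } = -2
step 3: add Red to get RRR; options L={ (no moves) } R={ -2; -1; 0 } = -3
step 4: add Red to get RRRR; options L={ (no moves) } R={ -3; -2; -1; 0 } = -4
step 5: add Blue to get RRRRB; options L={ -4 } R={ -3; -2; -1; 0 } = -7/2
step 6: add Red to get RRRRBR; options L={ -4 } R={ -7/2; -3; -2; -1; 0 } = -15/4
step 7: add Blue to get RRRRBRB; options L={ -4; -15/4 } R={ -7/2; -3; -2; -1; 0 } = -29/8
step 8: add Red to get RRRRBRBR; options L={ -4; -15/4 } R={ -29/8; -7/2; -3; -2; -1; 0 } = -59/16
step 9: add Red to get RRRRBRBRR; options L={ -4; -15/4 } R={ -59/16; -29/8; -7/2; -3; -2; -1; 0 } = -119/32
step 10: add Blue to get RRRRBRBRRB; options L={ -4; -15/4; -119/32 } R={ -59/16; -29/8; -7/2; -3; -2; -1; 0 } = -237/64
step 11: add Red to get RRRRBRBRRBR; options L={ -4; -15/4; -119/32 } R={ -237/64; -59/16; -29/8; -7/2; -3; -2; -1; 0 } = -475/128
step 12: add Blue to get RRRRBRBRRBRB; options L={ -4; -15/4; -119/32; -475/128 } R={ -237/64; -59/16; -29/8; -7/2; -3; -2; -1; 0 } = -949/256
step 13: add Red to get RRRRBRBRRBRBR; options L={ -4; -15/4; -119/32; -475/128 } R={ -949/256; -237/64; -59/16; -29/8; -7/2; -3; -2; -1; 0 } = -1899/512
step 14: add Blue to get RRRRBRBRRBRBRB; options L={ -4; -15/4; -119/32; -475/128; -1899/512 } R={ -949/256; -237/64; -59/16; -29/8; -7/2; -3; -2; -1; 0 } = -3797/1024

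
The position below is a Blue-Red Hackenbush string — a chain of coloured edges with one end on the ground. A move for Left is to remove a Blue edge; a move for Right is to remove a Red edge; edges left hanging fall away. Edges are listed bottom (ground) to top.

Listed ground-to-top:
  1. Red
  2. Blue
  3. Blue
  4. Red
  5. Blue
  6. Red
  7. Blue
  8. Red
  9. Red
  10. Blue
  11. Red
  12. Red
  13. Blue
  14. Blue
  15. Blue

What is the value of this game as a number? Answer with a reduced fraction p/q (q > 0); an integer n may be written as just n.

-5553/16384

Prefix values for Red Blue Blue Red Blue Red Blue Red Red Blue Red Red Blue Blue Blue via {L|R} + simplicity:
G(R) = { — | 0 } => -1
G(RB) = { -1 | 0 } => -1/2
G(RBB) = { -1; -1/2 | 0 } => -1/4
G(RBBR) = { -1; -1/2 | -1/4; 0 } => -3/8
G(RBBRB) = { -1; -1/2; -3/8 | -1/4; 0 } => -5/16
G(RBBRBR) = { -1; -1/2; -3/8 | -5/16; -1/4; 0 } => -11/32
G(RBBRBRB) = { -1; -1/2; -3/8; -11/32 | -5/16; -1/4; 0 } => -21/64
G(RBBRBRBR) = { -1; -1/2; -3/8; -11/32 | -21/64; -5/16; -1/4; 0 } => -43/128
G(RBBRBRBRR) = { -1; -1/2; -3/8; -11/32 | -43/128; -21/64; -5/16; -1/4; 0 } => -87/256
G(RBBRBRBRRB) = { -1; -1/2; -3/8; -11/32; -87/256 | -43/128; -21/64; -5/16; -1/4; 0 } => -173/512
G(RBBRBRBRRBR) = { -1; -1/2; -3/8; -11/32; -87/256 | -173/512; -43/128; -21/64; -5/16; -1/4; 0 } => -347/1024
G(RBBRBRBRRBRR) = { -1; -1/2; -3/8; -11/32; -87/256 | -347/1024; -173/512; -43/128; -21/64; -5/16; -1/4; 0 } => -695/2048
G(RBBRBRBRRBRRB) = { -1; -1/2; -3/8; -11/32; -87/256; -695/2048 | -347/1024; -173/512; -43/128; -21/64; -5/16; -1/4; 0 } => -1389/4096
G(RBBRBRBRRBRRBB) = { -1; -1/2; -3/8; -11/32; -87/256; -695/2048; -1389/4096 | -347/1024; -173/512; -43/128; -21/64; -5/16; -1/4; 0 } => -2777/8192
G(RBBRBRBRRBRRBBB) = { -1; -1/2; -3/8; -11/32; -87/256; -695/2048; -1389/4096; -2777/8192 | -347/1024; -173/512; -43/128; -21/64; -5/16; -1/4; 0 } => -5553/16384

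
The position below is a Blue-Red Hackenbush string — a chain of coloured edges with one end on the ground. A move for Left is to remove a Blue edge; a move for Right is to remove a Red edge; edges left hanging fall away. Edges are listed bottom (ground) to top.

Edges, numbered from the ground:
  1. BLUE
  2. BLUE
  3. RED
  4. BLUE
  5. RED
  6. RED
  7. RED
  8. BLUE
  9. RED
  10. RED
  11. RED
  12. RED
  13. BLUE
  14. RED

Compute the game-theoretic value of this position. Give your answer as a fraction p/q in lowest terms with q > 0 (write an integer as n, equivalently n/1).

6277/4096

Prefix values for BLUE BLUE RED BLUE RED RED RED BLUE RED RED RED RED BLUE RED via {L|R} + simplicity:
step 1: add BLUE to get B; options L={ 0 } R={ (no moves) } so 1
step 2: add BLUE to get BB; options L={ 0,1 } R={ (no moves) } so 2
step 3: add RED to get BBR; options L={ 0,1 } R={ 2 } so 3/2
step 4: add BLUE to get BBRB; options L={ 0,1,3/2 } R={ 2 } so 7/4
step 5: add RED to get BBRBR; options L={ 0,1,3/2 } R={ 7/4,2 } so 13/8
step 6: add RED to get BBRBRR; options L={ 0,1,3/2 } R={ 13/8,7/4,2 } so 25/16
step 7: add RED to get BBRBRRR; options L={ 0,1,3/2 } R={ 25/16,13/8,7/4,2 } so 49/32
step 8: add BLUE to get BBRBRRRB; options L={ 0,1,3/2,49/32 } R={ 25/16,13/8,7/4,2 } so 99/64
step 9: add RED to get BBRBRRRBR; options L={ 0,1,3/2,49/32 } R={ 99/64,25/16,13/8,7/4,2 } so 197/128
step 10: add RED to get BBRBRRRBRR; options L={ 0,1,3/2,49/32 } R={ 197/128,99/64,25/16,13/8,7/4,2 } so 393/256
step 11: add RED to get BBRBRRRBRRR; options L={ 0,1,3/2,49/32 } R={ 393/256,197/128,99/64,25/16,13/8,7/4,2 } so 785/512
step 12: add RED to get BBRBRRRBRRRR; options L={ 0,1,3/2,49/32 } R={ 785/512,393/256,197/128,99/64,25/16,13/8,7/4,2 } so 1569/1024
step 13: add BLUE to get BBRBRRRBRRRRB; options L={ 0,1,3/2,49/32,1569/1024 } R={ 785/512,393/256,197/128,99/64,25/16,13/8,7/4,2 } so 3139/2048
step 14: add RED to get BBRBRRRBRRRRBR; options L={ 0,1,3/2,49/32,1569/1024 } R={ 3139/2048,785/512,393/256,197/128,99/64,25/16,13/8,7/4,2 } so 6277/4096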